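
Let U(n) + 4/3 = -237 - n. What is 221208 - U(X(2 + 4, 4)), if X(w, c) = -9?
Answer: 664312/3 ≈ 2.2144e+5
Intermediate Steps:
U(n) = -715/3 - n (U(n) = -4/3 + (-237 - n) = -715/3 - n)
221208 - U(X(2 + 4, 4)) = 221208 - (-715/3 - 1*(-9)) = 221208 - (-715/3 + 9) = 221208 - 1*(-688/3) = 221208 + 688/3 = 664312/3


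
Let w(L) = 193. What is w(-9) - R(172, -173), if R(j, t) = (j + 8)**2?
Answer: -32207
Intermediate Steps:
R(j, t) = (8 + j)**2
w(-9) - R(172, -173) = 193 - (8 + 172)**2 = 193 - 1*180**2 = 193 - 1*32400 = 193 - 32400 = -32207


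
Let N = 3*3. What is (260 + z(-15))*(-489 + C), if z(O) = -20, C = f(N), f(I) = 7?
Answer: -115680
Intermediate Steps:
N = 9
C = 7
(260 + z(-15))*(-489 + C) = (260 - 20)*(-489 + 7) = 240*(-482) = -115680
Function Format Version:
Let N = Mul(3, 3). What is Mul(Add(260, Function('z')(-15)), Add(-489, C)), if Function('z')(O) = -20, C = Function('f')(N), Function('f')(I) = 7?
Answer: -115680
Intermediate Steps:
N = 9
C = 7
Mul(Add(260, Function('z')(-15)), Add(-489, C)) = Mul(Add(260, -20), Add(-489, 7)) = Mul(240, -482) = -115680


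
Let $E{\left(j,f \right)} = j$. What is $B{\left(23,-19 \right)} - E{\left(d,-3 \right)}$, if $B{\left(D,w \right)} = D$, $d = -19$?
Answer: $42$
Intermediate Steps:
$B{\left(23,-19 \right)} - E{\left(d,-3 \right)} = 23 - -19 = 23 + 19 = 42$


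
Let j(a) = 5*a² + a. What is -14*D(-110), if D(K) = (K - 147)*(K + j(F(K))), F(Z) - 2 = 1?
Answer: -223076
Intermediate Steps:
F(Z) = 3 (F(Z) = 2 + 1 = 3)
j(a) = a + 5*a²
D(K) = (-147 + K)*(48 + K) (D(K) = (K - 147)*(K + 3*(1 + 5*3)) = (-147 + K)*(K + 3*(1 + 15)) = (-147 + K)*(K + 3*16) = (-147 + K)*(K + 48) = (-147 + K)*(48 + K))
-14*D(-110) = -14*(-7056 + (-110)² - 99*(-110)) = -14*(-7056 + 12100 + 10890) = -14*15934 = -223076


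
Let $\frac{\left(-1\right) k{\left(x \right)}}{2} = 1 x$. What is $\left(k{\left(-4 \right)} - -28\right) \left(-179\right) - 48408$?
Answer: $-54852$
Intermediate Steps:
$k{\left(x \right)} = - 2 x$ ($k{\left(x \right)} = - 2 \cdot 1 x = - 2 x$)
$\left(k{\left(-4 \right)} - -28\right) \left(-179\right) - 48408 = \left(\left(-2\right) \left(-4\right) - -28\right) \left(-179\right) - 48408 = \left(8 + 28\right) \left(-179\right) - 48408 = 36 \left(-179\right) - 48408 = -6444 - 48408 = -54852$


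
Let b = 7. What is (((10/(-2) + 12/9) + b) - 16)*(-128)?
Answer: 4864/3 ≈ 1621.3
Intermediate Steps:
(((10/(-2) + 12/9) + b) - 16)*(-128) = (((10/(-2) + 12/9) + 7) - 16)*(-128) = (((10*(-1/2) + 12*(1/9)) + 7) - 16)*(-128) = (((-5 + 4/3) + 7) - 16)*(-128) = ((-11/3 + 7) - 16)*(-128) = (10/3 - 16)*(-128) = -38/3*(-128) = 4864/3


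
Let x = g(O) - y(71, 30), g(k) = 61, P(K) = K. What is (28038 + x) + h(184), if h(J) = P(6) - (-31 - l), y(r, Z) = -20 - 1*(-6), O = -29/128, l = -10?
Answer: 28140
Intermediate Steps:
O = -29/128 (O = -29*1/128 = -29/128 ≈ -0.22656)
y(r, Z) = -14 (y(r, Z) = -20 + 6 = -14)
x = 75 (x = 61 - 1*(-14) = 61 + 14 = 75)
h(J) = 27 (h(J) = 6 - (-31 - 1*(-10)) = 6 - (-31 + 10) = 6 - 1*(-21) = 6 + 21 = 27)
(28038 + x) + h(184) = (28038 + 75) + 27 = 28113 + 27 = 28140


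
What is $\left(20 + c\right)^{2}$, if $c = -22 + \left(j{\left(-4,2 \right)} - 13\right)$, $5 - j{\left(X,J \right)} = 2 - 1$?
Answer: $121$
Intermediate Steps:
$j{\left(X,J \right)} = 4$ ($j{\left(X,J \right)} = 5 - \left(2 - 1\right) = 5 - 1 = 4$)
$c = -31$ ($c = -22 + \left(4 - 13\right) = -22 - 9 = -31$)
$\left(20 + c\right)^{2} = \left(20 - 31\right)^{2} = \left(-11\right)^{2} = 121$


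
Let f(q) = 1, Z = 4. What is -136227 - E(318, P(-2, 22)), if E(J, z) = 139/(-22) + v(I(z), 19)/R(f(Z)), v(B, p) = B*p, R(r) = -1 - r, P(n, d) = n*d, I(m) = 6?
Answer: -2995601/22 ≈ -1.3616e+5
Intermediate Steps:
P(n, d) = d*n
E(J, z) = -1393/22 (E(J, z) = 139/(-22) + (6*19)/(-1 - 1*1) = 139*(-1/22) + 114/(-1 - 1) = -139/22 + 114/(-2) = -139/22 + 114*(-1/2) = -139/22 - 57 = -1393/22)
-136227 - E(318, P(-2, 22)) = -136227 - 1*(-1393/22) = -136227 + 1393/22 = -2995601/22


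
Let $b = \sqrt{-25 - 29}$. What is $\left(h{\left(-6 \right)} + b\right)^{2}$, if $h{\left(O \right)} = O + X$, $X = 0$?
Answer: $9 \left(-2 + i \sqrt{6}\right)^{2} \approx -18.0 - 88.182 i$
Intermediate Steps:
$h{\left(O \right)} = O$ ($h{\left(O \right)} = O + 0 = O$)
$b = 3 i \sqrt{6}$ ($b = \sqrt{-54} = 3 i \sqrt{6} \approx 7.3485 i$)
$\left(h{\left(-6 \right)} + b\right)^{2} = \left(-6 + 3 i \sqrt{6}\right)^{2}$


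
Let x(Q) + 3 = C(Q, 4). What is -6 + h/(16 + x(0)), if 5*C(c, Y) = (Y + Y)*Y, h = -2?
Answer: -592/97 ≈ -6.1031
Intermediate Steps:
C(c, Y) = 2*Y²/5 (C(c, Y) = ((Y + Y)*Y)/5 = ((2*Y)*Y)/5 = (2*Y²)/5 = 2*Y²/5)
x(Q) = 17/5 (x(Q) = -3 + (⅖)*4² = -3 + (⅖)*16 = -3 + 32/5 = 17/5)
-6 + h/(16 + x(0)) = -6 - 2/(16 + 17/5) = -6 - 2/(97/5) = -6 + (5/97)*(-2) = -6 - 10/97 = -592/97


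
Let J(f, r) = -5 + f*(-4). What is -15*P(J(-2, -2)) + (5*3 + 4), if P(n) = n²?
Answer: -116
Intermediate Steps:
J(f, r) = -5 - 4*f
-15*P(J(-2, -2)) + (5*3 + 4) = -15*(-5 - 4*(-2))² + (5*3 + 4) = -15*(-5 + 8)² + (15 + 4) = -15*3² + 19 = -15*9 + 19 = -135 + 19 = -116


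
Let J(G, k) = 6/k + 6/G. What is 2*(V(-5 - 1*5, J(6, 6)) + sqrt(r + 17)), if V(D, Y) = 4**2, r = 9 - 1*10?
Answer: 40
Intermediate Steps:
r = -1 (r = 9 - 10 = -1)
J(G, k) = 6/G + 6/k
V(D, Y) = 16
2*(V(-5 - 1*5, J(6, 6)) + sqrt(r + 17)) = 2*(16 + sqrt(-1 + 17)) = 2*(16 + sqrt(16)) = 2*(16 + 4) = 2*20 = 40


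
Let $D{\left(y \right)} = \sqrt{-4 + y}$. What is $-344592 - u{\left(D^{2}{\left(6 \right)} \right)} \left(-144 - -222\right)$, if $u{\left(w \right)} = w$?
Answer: $-344748$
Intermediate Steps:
$-344592 - u{\left(D^{2}{\left(6 \right)} \right)} \left(-144 - -222\right) = -344592 - \left(\sqrt{-4 + 6}\right)^{2} \left(-144 - -222\right) = -344592 - \left(\sqrt{2}\right)^{2} \left(-144 + 222\right) = -344592 - 2 \cdot 78 = -344592 - 156 = -344748$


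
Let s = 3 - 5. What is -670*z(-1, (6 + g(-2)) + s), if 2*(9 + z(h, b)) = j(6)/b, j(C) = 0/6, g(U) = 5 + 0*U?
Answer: 6030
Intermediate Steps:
g(U) = 5 (g(U) = 5 + 0 = 5)
s = -2
j(C) = 0 (j(C) = 0*(⅙) = 0)
z(h, b) = -9 (z(h, b) = -9 + (0/b)/2 = -9 + (½)*0 = -9 + 0 = -9)
-670*z(-1, (6 + g(-2)) + s) = -670*(-9) = 6030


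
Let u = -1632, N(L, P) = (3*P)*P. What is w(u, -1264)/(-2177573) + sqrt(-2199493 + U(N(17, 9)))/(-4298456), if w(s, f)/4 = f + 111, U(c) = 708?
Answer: 4612/2177573 - I*sqrt(2198785)/4298456 ≈ 0.002118 - 0.00034497*I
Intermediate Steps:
N(L, P) = 3*P**2
w(s, f) = 444 + 4*f (w(s, f) = 4*(f + 111) = 4*(111 + f) = 444 + 4*f)
w(u, -1264)/(-2177573) + sqrt(-2199493 + U(N(17, 9)))/(-4298456) = (444 + 4*(-1264))/(-2177573) + sqrt(-2199493 + 708)/(-4298456) = (444 - 5056)*(-1/2177573) + sqrt(-2198785)*(-1/4298456) = -4612*(-1/2177573) + (I*sqrt(2198785))*(-1/4298456) = 4612/2177573 - I*sqrt(2198785)/4298456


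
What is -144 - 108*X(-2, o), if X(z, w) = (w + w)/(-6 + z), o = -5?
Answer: -279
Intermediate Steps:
X(z, w) = 2*w/(-6 + z) (X(z, w) = (2*w)/(-6 + z) = 2*w/(-6 + z))
-144 - 108*X(-2, o) = -144 - 216*(-5)/(-6 - 2) = -144 - 216*(-5)/(-8) = -144 - 216*(-5)*(-1)/8 = -144 - 108*5/4 = -144 - 135 = -279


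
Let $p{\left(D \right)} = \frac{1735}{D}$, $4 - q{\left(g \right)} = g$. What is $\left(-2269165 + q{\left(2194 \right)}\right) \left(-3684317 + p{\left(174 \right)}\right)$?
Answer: $\frac{1456096239278165}{174} \approx 8.3684 \cdot 10^{12}$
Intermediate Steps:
$q{\left(g \right)} = 4 - g$
$\left(-2269165 + q{\left(2194 \right)}\right) \left(-3684317 + p{\left(174 \right)}\right) = \left(-2269165 + \left(4 - 2194\right)\right) \left(-3684317 + \frac{1735}{174}\right) = \left(-2269165 + \left(4 - 2194\right)\right) \left(-3684317 + 1735 \cdot \frac{1}{174}\right) = \left(-2269165 - 2190\right) \left(-3684317 + \frac{1735}{174}\right) = \left(-2271355\right) \left(- \frac{641069423}{174}\right) = \frac{1456096239278165}{174}$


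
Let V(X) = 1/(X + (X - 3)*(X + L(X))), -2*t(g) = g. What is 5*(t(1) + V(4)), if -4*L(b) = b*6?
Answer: 0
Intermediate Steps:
L(b) = -3*b/2 (L(b) = -b*6/4 = -3*b/2)
t(g) = -g/2
V(X) = 1/(X - X*(-3 + X)/2) (V(X) = 1/(X + (X - 3)*(X - 3*X/2)) = 1/(X + (-3 + X)*(-X/2)) = 1/(X - X*(-3 + X)/2))
5*(t(1) + V(4)) = 5*(-1/2*1 + 2/(4*(5 - 1*4))) = 5*(-1/2 + 2*(1/4)/(5 - 4)) = 5*(-1/2 + 2*(1/4)/1) = 5*(-1/2 + 2*(1/4)*1) = 5*(-1/2 + 1/2) = 5*0 = 0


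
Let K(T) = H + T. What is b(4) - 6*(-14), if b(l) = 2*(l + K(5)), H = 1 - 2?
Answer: 100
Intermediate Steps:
H = -1
K(T) = -1 + T
b(l) = 8 + 2*l (b(l) = 2*(l + (-1 + 5)) = 2*(l + 4) = 2*(4 + l) = 8 + 2*l)
b(4) - 6*(-14) = (8 + 2*4) - 6*(-14) = (8 + 8) + 84 = 16 + 84 = 100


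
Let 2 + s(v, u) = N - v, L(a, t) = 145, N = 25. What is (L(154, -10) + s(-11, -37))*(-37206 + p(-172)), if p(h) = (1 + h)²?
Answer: -1425735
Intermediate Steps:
s(v, u) = 23 - v (s(v, u) = -2 + (25 - v) = 23 - v)
(L(154, -10) + s(-11, -37))*(-37206 + p(-172)) = (145 + (23 - 1*(-11)))*(-37206 + (1 - 172)²) = (145 + (23 + 11))*(-37206 + (-171)²) = (145 + 34)*(-37206 + 29241) = 179*(-7965) = -1425735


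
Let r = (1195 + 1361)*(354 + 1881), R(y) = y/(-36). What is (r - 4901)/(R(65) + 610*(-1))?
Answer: -205479324/22025 ≈ -9329.4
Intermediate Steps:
R(y) = -y/36 (R(y) = y*(-1/36) = -y/36)
r = 5712660 (r = 2556*2235 = 5712660)
(r - 4901)/(R(65) + 610*(-1)) = (5712660 - 4901)/(-1/36*65 + 610*(-1)) = 5707759/(-65/36 - 610) = 5707759/(-22025/36) = 5707759*(-36/22025) = -205479324/22025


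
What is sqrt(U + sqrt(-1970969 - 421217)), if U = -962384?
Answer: sqrt(-962384 + I*sqrt(2392186)) ≈ 0.788 + 981.01*I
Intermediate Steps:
sqrt(U + sqrt(-1970969 - 421217)) = sqrt(-962384 + sqrt(-1970969 - 421217)) = sqrt(-962384 + sqrt(-2392186)) = sqrt(-962384 + I*sqrt(2392186))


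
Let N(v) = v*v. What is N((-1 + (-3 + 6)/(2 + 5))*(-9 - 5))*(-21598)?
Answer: -1382272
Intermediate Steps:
N(v) = v**2
N((-1 + (-3 + 6)/(2 + 5))*(-9 - 5))*(-21598) = ((-1 + (-3 + 6)/(2 + 5))*(-9 - 5))**2*(-21598) = ((-1 + 3/7)*(-14))**2*(-21598) = (-4/7*(-14))**2*(-21598) = 8**2*(-21598) = 64*(-21598) = -1382272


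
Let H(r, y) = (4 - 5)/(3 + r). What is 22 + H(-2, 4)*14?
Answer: 8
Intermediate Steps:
H(r, y) = -1/(3 + r)
22 + H(-2, 4)*14 = 22 - 1/(3 - 2)*14 = 22 - 1/1*14 = 22 - 1*1*14 = 22 - 1*14 = 22 - 14 = 8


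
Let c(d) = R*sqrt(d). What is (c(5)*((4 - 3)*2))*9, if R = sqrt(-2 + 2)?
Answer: 0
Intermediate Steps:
R = 0 (R = sqrt(0) = 0)
c(d) = 0 (c(d) = 0*sqrt(d) = 0)
(c(5)*((4 - 3)*2))*9 = (0*((4 - 3)*2))*9 = (0*(1*2))*9 = (0*2)*9 = 0*9 = 0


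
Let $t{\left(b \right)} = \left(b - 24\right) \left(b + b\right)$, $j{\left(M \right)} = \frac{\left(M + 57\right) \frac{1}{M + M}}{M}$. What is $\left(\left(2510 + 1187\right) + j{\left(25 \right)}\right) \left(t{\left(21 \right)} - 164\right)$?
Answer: $- \frac{134018628}{125} \approx -1.0721 \cdot 10^{6}$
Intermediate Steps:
$j{\left(M \right)} = \frac{57 + M}{2 M^{2}}$ ($j{\left(M \right)} = \frac{\left(57 + M\right) \frac{1}{2 M}}{M} = \frac{\frac{1}{2} \frac{1}{M} \left(57 + M\right)}{M} = \frac{57 + M}{2 M^{2}}$)
$t{\left(b \right)} = 2 b \left(-24 + b\right)$ ($t{\left(b \right)} = \left(-24 + b\right) 2 b = 2 b \left(-24 + b\right)$)
$\left(\left(2510 + 1187\right) + j{\left(25 \right)}\right) \left(t{\left(21 \right)} - 164\right) = \left(\left(2510 + 1187\right) + \frac{57 + 25}{2 \cdot 625}\right) \left(2 \cdot 21 \left(-24 + 21\right) - 164\right) = \left(3697 + \frac{1}{2} \cdot \frac{1}{625} \cdot 82\right) \left(2 \cdot 21 \left(-3\right) - 164\right) = \left(3697 + \frac{41}{625}\right) \left(-126 - 164\right) = \frac{2310666}{625} \left(-290\right) = - \frac{134018628}{125}$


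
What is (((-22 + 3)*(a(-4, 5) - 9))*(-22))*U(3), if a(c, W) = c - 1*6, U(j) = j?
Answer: -23826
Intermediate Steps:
a(c, W) = -6 + c (a(c, W) = c - 6 = -6 + c)
(((-22 + 3)*(a(-4, 5) - 9))*(-22))*U(3) = (((-22 + 3)*((-6 - 4) - 9))*(-22))*3 = (-19*(-10 - 9)*(-22))*3 = (-19*(-19)*(-22))*3 = (361*(-22))*3 = -7942*3 = -23826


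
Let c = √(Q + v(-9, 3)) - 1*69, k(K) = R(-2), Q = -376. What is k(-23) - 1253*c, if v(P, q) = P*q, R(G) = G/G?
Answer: 86458 - 1253*I*√403 ≈ 86458.0 - 25154.0*I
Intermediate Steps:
R(G) = 1
k(K) = 1
c = -69 + I*√403 (c = √(-376 - 9*3) - 1*69 = √(-376 - 27) - 69 = √(-403) - 69 = I*√403 - 69 = -69 + I*√403 ≈ -69.0 + 20.075*I)
k(-23) - 1253*c = 1 - 1253*(-69 + I*√403) = 1 + (86457 - 1253*I*√403) = 86458 - 1253*I*√403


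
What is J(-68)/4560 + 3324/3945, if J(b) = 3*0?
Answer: 1108/1315 ≈ 0.84259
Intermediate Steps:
J(b) = 0
J(-68)/4560 + 3324/3945 = 0/4560 + 3324/3945 = 0*(1/4560) + 3324*(1/3945) = 0 + 1108/1315 = 1108/1315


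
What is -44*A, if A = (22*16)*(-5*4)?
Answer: 309760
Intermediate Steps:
A = -7040 (A = 352*(-20) = -7040)
-44*A = -44*(-7040) = 309760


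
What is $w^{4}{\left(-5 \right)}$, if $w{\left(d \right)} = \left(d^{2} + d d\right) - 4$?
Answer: $4477456$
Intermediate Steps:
$w{\left(d \right)} = -4 + 2 d^{2}$ ($w{\left(d \right)} = \left(d^{2} + d^{2}\right) - 4 = 2 d^{2} - 4 = -4 + 2 d^{2}$)
$w^{4}{\left(-5 \right)} = \left(-4 + 2 \left(-5\right)^{2}\right)^{4} = \left(-4 + 2 \cdot 25\right)^{4} = \left(-4 + 50\right)^{4} = 46^{4} = 4477456$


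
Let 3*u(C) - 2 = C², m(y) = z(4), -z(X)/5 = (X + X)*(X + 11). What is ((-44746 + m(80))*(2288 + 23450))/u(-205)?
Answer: -1167115348/14009 ≈ -83312.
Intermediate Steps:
z(X) = -10*X*(11 + X) (z(X) = -5*(X + X)*(X + 11) = -5*2*X*(11 + X) = -10*X*(11 + X))
m(y) = -600 (m(y) = -10*4*(11 + 4) = -10*4*15 = -600)
u(C) = ⅔ + C²/3
((-44746 + m(80))*(2288 + 23450))/u(-205) = ((-44746 - 600)*(2288 + 23450))/(⅔ + (⅓)*(-205)²) = (-45346*25738)/(⅔ + (⅓)*42025) = -1167115348/(⅔ + 42025/3) = -1167115348/14009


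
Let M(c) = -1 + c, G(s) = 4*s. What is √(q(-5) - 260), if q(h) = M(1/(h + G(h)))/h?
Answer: I*√162370/25 ≈ 16.118*I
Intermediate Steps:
q(h) = (-1 + 1/(5*h))/h (q(h) = (-1 + 1/(h + 4*h))/h = (-1 + 1/(5*h))/h)
√(q(-5) - 260) = √((⅕ - 1*(-5))/(-5)² - 260) = √((⅕ + 5)/25 - 260) = √((1/25)*(26/5) - 260) = √(26/125 - 260) = √(-32474/125) = I*√162370/25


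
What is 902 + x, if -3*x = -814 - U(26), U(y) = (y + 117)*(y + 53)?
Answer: 4939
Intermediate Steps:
U(y) = (53 + y)*(117 + y) (U(y) = (117 + y)*(53 + y) = (53 + y)*(117 + y))
x = 4037 (x = -(-814 - (6201 + 26² + 170*26))/3 = -(-814 - (6201 + 676 + 4420))/3 = -(-814 - 1*11297)/3 = -(-814 - 11297)/3 = -⅓*(-12111) = 4037)
902 + x = 902 + 4037 = 4939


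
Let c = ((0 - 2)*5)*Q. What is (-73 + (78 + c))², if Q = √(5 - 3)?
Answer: 225 - 100*√2 ≈ 83.579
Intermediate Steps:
Q = √2 ≈ 1.4142
c = -10*√2 (c = ((0 - 2)*5)*√2 = (-2*5)*√2 = -10*√2 ≈ -14.142)
(-73 + (78 + c))² = (-73 + (78 - 10*√2))² = (5 - 10*√2)²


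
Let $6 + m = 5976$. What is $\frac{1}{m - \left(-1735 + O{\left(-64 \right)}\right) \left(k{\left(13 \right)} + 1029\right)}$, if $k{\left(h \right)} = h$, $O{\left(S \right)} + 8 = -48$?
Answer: $\frac{1}{1872192} \approx 5.3413 \cdot 10^{-7}$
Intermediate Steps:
$m = 5970$ ($m = -6 + 5976 = 5970$)
$O{\left(S \right)} = -56$ ($O{\left(S \right)} = -8 - 48 = -56$)
$\frac{1}{m - \left(-1735 + O{\left(-64 \right)}\right) \left(k{\left(13 \right)} + 1029\right)} = \frac{1}{5970 - \left(-1735 - 56\right) \left(13 + 1029\right)} = \frac{1}{5970 - \left(-1791\right) 1042} = \frac{1}{5970 - -1866222} = \frac{1}{5970 + 1866222} = \frac{1}{1872192}$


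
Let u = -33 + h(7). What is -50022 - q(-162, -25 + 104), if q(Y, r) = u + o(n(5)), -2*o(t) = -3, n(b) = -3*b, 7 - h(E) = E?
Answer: -99981/2 ≈ -49991.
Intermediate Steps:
h(E) = 7 - E
u = -33 (u = -33 + (7 - 1*7) = -33 + (7 - 7) = -33 + 0 = -33)
o(t) = 3/2 (o(t) = -1/2*(-3) = 3/2)
q(Y, r) = -63/2 (q(Y, r) = -33 + 3/2 = -63/2)
-50022 - q(-162, -25 + 104) = -50022 - 1*(-63/2) = -50022 + 63/2 = -99981/2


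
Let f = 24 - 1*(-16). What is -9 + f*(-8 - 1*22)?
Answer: -1209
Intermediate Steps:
f = 40 (f = 24 + 16 = 40)
-9 + f*(-8 - 1*22) = -9 + 40*(-8 - 1*22) = -9 + 40*(-8 - 22) = -9 + 40*(-30) = -9 - 1200 = -1209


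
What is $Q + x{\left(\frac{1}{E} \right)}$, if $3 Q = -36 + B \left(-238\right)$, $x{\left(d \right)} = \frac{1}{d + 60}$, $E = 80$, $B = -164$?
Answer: $\frac{187220036}{14403} \approx 12999.0$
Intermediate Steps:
$x{\left(d \right)} = \frac{1}{60 + d}$
$Q = \frac{38996}{3}$ ($Q = \frac{-36 - -39032}{3} = \frac{-36 + 39032}{3} = \frac{1}{3} \cdot 38996 = \frac{38996}{3} \approx 12999.0$)
$Q + x{\left(\frac{1}{E} \right)} = \frac{38996}{3} + \frac{1}{60 + \frac{1}{80}} = \frac{38996}{3} + \frac{1}{\frac{4801}{80}} = \frac{38996}{3} + \frac{80}{4801} = \frac{187220036}{14403}$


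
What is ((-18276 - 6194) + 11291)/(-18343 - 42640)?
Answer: 13179/60983 ≈ 0.21611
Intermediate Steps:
((-18276 - 6194) + 11291)/(-18343 - 42640) = (-24470 + 11291)/(-60983) = -13179*(-1/60983) = 13179/60983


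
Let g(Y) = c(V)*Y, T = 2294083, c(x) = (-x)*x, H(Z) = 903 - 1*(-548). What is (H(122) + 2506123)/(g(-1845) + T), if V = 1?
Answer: 1253787/1147964 ≈ 1.0922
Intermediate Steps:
H(Z) = 1451 (H(Z) = 903 + 548 = 1451)
c(x) = -x**2
g(Y) = -Y (g(Y) = (-1*1**2)*Y = (-1*1)*Y = -Y)
(H(122) + 2506123)/(g(-1845) + T) = (1451 + 2506123)/(-1*(-1845) + 2294083) = 2507574/(1845 + 2294083) = 2507574/2295928 = 2507574*(1/2295928) = 1253787/1147964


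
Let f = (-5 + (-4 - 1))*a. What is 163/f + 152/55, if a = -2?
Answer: 2401/220 ≈ 10.914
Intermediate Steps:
f = 20 (f = (-5 + (-4 - 1))*(-2) = (-5 - 5)*(-2) = -10*(-2) = 20)
163/f + 152/55 = 163/20 + 152/55 = 2401/220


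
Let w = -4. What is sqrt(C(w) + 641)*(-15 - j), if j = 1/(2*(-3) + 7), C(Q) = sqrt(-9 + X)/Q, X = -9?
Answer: -8*sqrt(2564 - 3*I*sqrt(2)) ≈ -405.09 + 0.33515*I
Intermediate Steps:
C(Q) = 3*I*sqrt(2)/Q (C(Q) = sqrt(-9 - 9)/Q = sqrt(-18)/Q = (3*I*sqrt(2))/Q = 3*I*sqrt(2)/Q)
j = 1 (j = 1/(-6 + 7) = 1/1 = 1)
sqrt(C(w) + 641)*(-15 - j) = sqrt(3*I*sqrt(2)/(-4) + 641)*(-15 - 1*1) = sqrt(3*I*sqrt(2)*(-1/4) + 641)*(-15 - 1) = sqrt(-3*I*sqrt(2)/4 + 641)*(-16) = sqrt(641 - 3*I*sqrt(2)/4)*(-16) = -16*sqrt(641 - 3*I*sqrt(2)/4)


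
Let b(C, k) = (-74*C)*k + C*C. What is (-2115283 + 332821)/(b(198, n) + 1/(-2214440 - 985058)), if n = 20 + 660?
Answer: 5702983604076/31752317273689 ≈ 0.17961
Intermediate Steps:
n = 680
b(C, k) = C**2 - 74*C*k (b(C, k) = -74*C*k + C**2 = C**2 - 74*C*k)
(-2115283 + 332821)/(b(198, n) + 1/(-2214440 - 985058)) = (-2115283 + 332821)/(198*(198 - 74*680) + 1/(-2214440 - 985058)) = -1782462/(198*(198 - 50320) + 1/(-3199498)) = -1782462/(198*(-50122) - 1/3199498) = -1782462/(-9924156 - 1/3199498) = -1782462/(-31752317273689/3199498) = -1782462*(-3199498/31752317273689) = 5702983604076/31752317273689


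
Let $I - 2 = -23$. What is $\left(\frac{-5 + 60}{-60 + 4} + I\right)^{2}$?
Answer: $\frac{1515361}{3136} \approx 483.21$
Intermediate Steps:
$I = -21$ ($I = 2 - 23 = -21$)
$\left(\frac{-5 + 60}{-60 + 4} + I\right)^{2} = \left(\frac{-5 + 60}{-60 + 4} - 21\right)^{2} = \left(\frac{55}{-56} - 21\right)^{2} = \left(55 \left(- \frac{1}{56}\right) - 21\right)^{2} = \left(- \frac{55}{56} - 21\right)^{2} = \left(- \frac{1231}{56}\right)^{2} = \frac{1515361}{3136}$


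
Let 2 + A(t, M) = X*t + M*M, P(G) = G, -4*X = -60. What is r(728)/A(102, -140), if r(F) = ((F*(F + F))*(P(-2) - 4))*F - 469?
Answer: -4629940693/21128 ≈ -2.1914e+5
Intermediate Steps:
X = 15 (X = -¼*(-60) = 15)
r(F) = -469 - 12*F³ (r(F) = ((F*(F + F))*(-2 - 4))*F - 469 = ((F*(2*F))*(-6))*F - 469 = ((2*F²)*(-6))*F - 469 = (-12*F²)*F - 469 = -12*F³ - 469 = -469 - 12*F³)
A(t, M) = -2 + M² + 15*t (A(t, M) = -2 + (15*t + M*M) = -2 + (15*t + M²) = -2 + (M² + 15*t) = -2 + M² + 15*t)
r(728)/A(102, -140) = (-469 - 12*728³)/(-2 + (-140)² + 15*102) = (-469 - 12*385828352)/(-2 + 19600 + 1530) = (-469 - 4629940224)/21128 = -4629940693*1/21128 = -4629940693/21128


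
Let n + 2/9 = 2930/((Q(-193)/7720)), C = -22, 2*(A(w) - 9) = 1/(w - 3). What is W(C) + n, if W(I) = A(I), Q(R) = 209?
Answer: 10179643669/94050 ≈ 1.0824e+5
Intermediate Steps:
A(w) = 9 + 1/(2*(-3 + w)) (A(w) = 9 + 1/(2*(w - 3)) = 9 + 1/(2*(-3 + w)))
W(I) = (-53 + 18*I)/(2*(-3 + I))
n = 203575982/1881 (n = -2/9 + 2930/((209/7720)) = -2/9 + 2930/((209*(1/7720))) = -2/9 + 2930/(209/7720) = -2/9 + 2930*(7720/209) = -2/9 + 22619600/209 = 203575982/1881 ≈ 1.0823e+5)
W(C) + n = (-53 + 18*(-22))/(2*(-3 - 22)) + 203575982/1881 = (½)*(-53 - 396)/(-25) + 203575982/1881 = (½)*(-1/25)*(-449) + 203575982/1881 = 449/50 + 203575982/1881 = 10179643669/94050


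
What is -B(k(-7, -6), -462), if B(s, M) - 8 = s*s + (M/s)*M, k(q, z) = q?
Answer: 30435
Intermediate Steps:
B(s, M) = 8 + s² + M²/s (B(s, M) = 8 + (s*s + (M/s)*M) = 8 + (s² + (M/s)*M) = 8 + (s² + M²/s) = 8 + s² + M²/s)
-B(k(-7, -6), -462) = -(8 + (-7)² + (-462)²/(-7)) = -(8 + 49 + 213444*(-⅐)) = -(8 + 49 - 30492) = -1*(-30435) = 30435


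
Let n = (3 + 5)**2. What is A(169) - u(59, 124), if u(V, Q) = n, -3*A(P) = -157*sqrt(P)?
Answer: 1849/3 ≈ 616.33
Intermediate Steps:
A(P) = 157*sqrt(P)/3 (A(P) = -(-157)*sqrt(P)/3 = 157*sqrt(P)/3)
n = 64 (n = 8**2 = 64)
u(V, Q) = 64
A(169) - u(59, 124) = 157*sqrt(169)/3 - 1*64 = (157/3)*13 - 64 = 2041/3 - 64 = 1849/3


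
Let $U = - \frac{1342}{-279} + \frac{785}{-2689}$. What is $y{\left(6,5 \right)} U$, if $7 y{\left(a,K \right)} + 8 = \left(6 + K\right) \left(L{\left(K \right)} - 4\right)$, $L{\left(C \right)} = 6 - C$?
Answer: $- \frac{138974543}{5251617} \approx -26.463$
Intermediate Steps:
$y{\left(a,K \right)} = - \frac{8}{7} + \frac{\left(2 - K\right) \left(6 + K\right)}{7}$ ($y{\left(a,K \right)} = - \frac{8}{7} + \frac{\left(6 + K\right) \left(\left(6 - K\right) - 4\right)}{7} = - \frac{8}{7} + \frac{\left(6 + K\right) \left(2 - K\right)}{7} = - \frac{8}{7} + \frac{\left(2 - K\right) \left(6 + K\right)}{7}$)
$U = \frac{3389623}{750231}$ ($U = \left(-1342\right) \left(- \frac{1}{279}\right) + 785 \left(- \frac{1}{2689}\right) = \frac{1342}{279} - \frac{785}{2689} = \frac{3389623}{750231} \approx 4.5181$)
$y{\left(6,5 \right)} U = \left(\frac{4}{7} - \frac{20}{7} - \frac{5^{2}}{7}\right) \frac{3389623}{750231} = \left(\frac{4}{7} - \frac{20}{7} - \frac{25}{7}\right) \frac{3389623}{750231} = \left(- \frac{41}{7}\right) \frac{3389623}{750231} = - \frac{138974543}{5251617}$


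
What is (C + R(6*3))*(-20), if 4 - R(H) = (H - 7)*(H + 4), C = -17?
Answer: 5100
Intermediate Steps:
R(H) = 4 - (-7 + H)*(4 + H) (R(H) = 4 - (H - 7)*(H + 4) = 4 - (-7 + H)*(4 + H))
(C + R(6*3))*(-20) = (-17 + (32 - (6*3)² + 3*(6*3)))*(-20) = (-17 + (32 - 1*18² + 3*18))*(-20) = (-17 + (32 - 1*324 + 54))*(-20) = (-17 + (32 - 324 + 54))*(-20) = (-17 - 238)*(-20) = -255*(-20) = 5100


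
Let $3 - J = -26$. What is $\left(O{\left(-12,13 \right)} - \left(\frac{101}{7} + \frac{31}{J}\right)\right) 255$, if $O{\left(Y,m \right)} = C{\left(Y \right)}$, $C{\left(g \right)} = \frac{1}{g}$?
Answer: $- \frac{3226175}{812} \approx -3973.1$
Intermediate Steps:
$J = 29$ ($J = 3 - -26 = 3 + 26 = 29$)
$O{\left(Y,m \right)} = \frac{1}{Y}$
$\left(O{\left(-12,13 \right)} - \left(\frac{101}{7} + \frac{31}{J}\right)\right) 255 = \left(\frac{1}{-12} - \left(\frac{31}{29} + \frac{101}{7}\right)\right) 255 = \left(- \frac{1}{12} - \frac{3146}{203}\right) 255 = \left(- \frac{37955}{2436}\right) 255 = - \frac{3226175}{812}$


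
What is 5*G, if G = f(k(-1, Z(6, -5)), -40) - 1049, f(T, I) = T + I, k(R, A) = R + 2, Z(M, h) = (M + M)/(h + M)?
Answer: -5440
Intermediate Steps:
Z(M, h) = 2*M/(M + h) (Z(M, h) = (2*M)/(M + h) = 2*M/(M + h))
k(R, A) = 2 + R
f(T, I) = I + T
G = -1088 (G = (-40 + (2 - 1)) - 1049 = (-40 + 1) - 1049 = -39 - 1049 = -1088)
5*G = 5*(-1088) = -5440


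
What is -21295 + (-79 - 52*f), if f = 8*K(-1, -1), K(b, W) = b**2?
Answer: -21790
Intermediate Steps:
f = 8 (f = 8*(-1)**2 = 8*1 = 8)
-21295 + (-79 - 52*f) = -21295 + (-79 - 52*8) = -21295 + (-79 - 416) = -21295 - 495 = -21790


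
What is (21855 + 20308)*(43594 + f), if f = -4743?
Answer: 1638074713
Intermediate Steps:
(21855 + 20308)*(43594 + f) = (21855 + 20308)*(43594 - 4743) = 42163*38851 = 1638074713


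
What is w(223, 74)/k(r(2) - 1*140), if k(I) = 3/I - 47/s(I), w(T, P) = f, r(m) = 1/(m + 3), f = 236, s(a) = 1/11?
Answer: -27494/60233 ≈ -0.45646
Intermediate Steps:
s(a) = 1/11
r(m) = 1/(3 + m)
w(T, P) = 236
k(I) = -517 + 3/I (k(I) = 3/I - 47/1/11 = 3/I - 47*11 = 3/I - 517 = -517 + 3/I)
w(223, 74)/k(r(2) - 1*140) = 236/(-517 + 3/(1/(3 + 2) - 1*140)) = 236/(-517 + 3/(1/5 - 140)) = 236/(-517 + 3/(⅕ - 140)) = 236/(-517 + 3/(-699/5)) = 236/(-517 + 3*(-5/699)) = 236/(-517 - 5/233) = 236/(-120466/233) = 236*(-233/120466) = -27494/60233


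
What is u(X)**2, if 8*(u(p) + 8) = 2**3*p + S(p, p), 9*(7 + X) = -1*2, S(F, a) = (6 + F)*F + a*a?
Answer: 1515361/26244 ≈ 57.741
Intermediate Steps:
S(F, a) = a**2 + F*(6 + F) (S(F, a) = F*(6 + F) + a**2 = a**2 + F*(6 + F))
X = -65/9 (X = -7 + (-1*2)/9 = -7 + (1/9)*(-2) = -7 - 2/9 = -65/9 ≈ -7.2222)
u(p) = -8 + p**2/4 + 7*p/4 (u(p) = -8 + (2**3*p + (p**2 + p**2 + 6*p))/8 = -8 + (8*p + (2*p**2 + 6*p))/8 = -8 + (2*p**2 + 14*p)/8 = -8 + (p**2/4 + 7*p/4) = -8 + p**2/4 + 7*p/4)
u(X)**2 = (-8 + (-65/9)**2/4 + (7/4)*(-65/9))**2 = (-8 + (1/4)*(4225/81) - 455/36)**2 = (-8 + 4225/324 - 455/36)**2 = (-1231/162)**2 = 1515361/26244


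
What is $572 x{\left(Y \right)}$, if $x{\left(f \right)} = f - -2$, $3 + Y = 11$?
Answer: $5720$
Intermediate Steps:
$Y = 8$ ($Y = -3 + 11 = 8$)
$x{\left(f \right)} = 2 + f$ ($x{\left(f \right)} = f + 2 = 2 + f$)
$572 x{\left(Y \right)} = 572 \left(2 + 8\right) = 572 \cdot 10 = 5720$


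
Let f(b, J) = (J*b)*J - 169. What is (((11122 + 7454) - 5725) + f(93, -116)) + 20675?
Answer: 1284765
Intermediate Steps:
f(b, J) = -169 + b*J² (f(b, J) = b*J² - 169 = -169 + b*J²)
(((11122 + 7454) - 5725) + f(93, -116)) + 20675 = (((11122 + 7454) - 5725) + (-169 + 93*(-116)²)) + 20675 = ((18576 - 5725) + (-169 + 93*13456)) + 20675 = (12851 + (-169 + 1251408)) + 20675 = (12851 + 1251239) + 20675 = 1264090 + 20675 = 1284765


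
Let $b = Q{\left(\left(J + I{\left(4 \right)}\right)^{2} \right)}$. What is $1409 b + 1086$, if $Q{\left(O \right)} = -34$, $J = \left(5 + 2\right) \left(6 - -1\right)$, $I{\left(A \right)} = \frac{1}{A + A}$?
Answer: $-46820$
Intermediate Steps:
$I{\left(A \right)} = \frac{1}{2 A}$
$J = 49$ ($J = 7 \left(6 + 1\right) = 7 \cdot 7 = 49$)
$b = -34$
$1409 b + 1086 = 1409 \left(-34\right) + 1086 = -47906 + 1086 = -46820$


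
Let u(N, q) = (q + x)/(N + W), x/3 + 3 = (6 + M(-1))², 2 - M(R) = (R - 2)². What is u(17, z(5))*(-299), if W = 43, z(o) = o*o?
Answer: -5681/60 ≈ -94.683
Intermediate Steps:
M(R) = 2 - (-2 + R)² (M(R) = 2 - (R - 2)² = 2 - (-2 + R)²)
z(o) = o²
x = -6 (x = -9 + 3*(6 + (2 - (-2 - 1)²))² = -9 + 3*(6 + (2 - 1*(-3)²))² = -9 + 3*(6 + (2 - 1*9))² = -9 + 3*(6 + (2 - 9))² = -9 + 3*(6 - 7)² = -9 + 3*(-1)² = -9 + 3*1 = -9 + 3 = -6)
u(N, q) = (-6 + q)/(43 + N) (u(N, q) = (q - 6)/(N + 43) = (-6 + q)/(43 + N))
u(17, z(5))*(-299) = ((-6 + 5²)/(43 + 17))*(-299) = ((-6 + 25)/60)*(-299) = ((1/60)*19)*(-299) = (19/60)*(-299) = -5681/60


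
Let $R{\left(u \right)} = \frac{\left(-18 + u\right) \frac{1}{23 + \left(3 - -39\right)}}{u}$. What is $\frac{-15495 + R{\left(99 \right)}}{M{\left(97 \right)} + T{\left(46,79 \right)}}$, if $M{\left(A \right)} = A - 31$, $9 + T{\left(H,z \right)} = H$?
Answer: $- \frac{11078916}{73645} \approx -150.44$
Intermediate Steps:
$T{\left(H,z \right)} = -9 + H$
$M{\left(A \right)} = -31 + A$ ($M{\left(A \right)} = A - 31 = -31 + A$)
$R{\left(u \right)} = \frac{- \frac{18}{65} + \frac{u}{65}}{u}$ ($R{\left(u \right)} = \frac{\left(-18 + u\right) \frac{1}{23 + \left(3 + 39\right)}}{u} = \frac{\left(-18 + u\right) \frac{1}{23 + 42}}{u} = \frac{\left(-18 + u\right) \frac{1}{65}}{u} = \frac{- \frac{18}{65} + \frac{u}{65}}{u}$)
$\frac{-15495 + R{\left(99 \right)}}{M{\left(97 \right)} + T{\left(46,79 \right)}} = \frac{-15495 + \frac{-18 + 99}{65 \cdot 99}}{\left(-31 + 97\right) + \left(-9 + 46\right)} = \frac{-15495 + \frac{1}{65} \cdot \frac{1}{99} \cdot 81}{66 + 37} = \frac{-15495 + \frac{9}{715}}{103} = \left(- \frac{11078916}{715}\right) \frac{1}{103} = - \frac{11078916}{73645}$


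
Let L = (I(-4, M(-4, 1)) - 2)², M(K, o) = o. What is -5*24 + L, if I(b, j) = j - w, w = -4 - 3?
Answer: -84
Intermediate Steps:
w = -7
I(b, j) = 7 + j (I(b, j) = j - 1*(-7) = j + 7 = 7 + j)
L = 36 (L = ((7 + 1) - 2)² = (8 - 2)² = 6² = 36)
-5*24 + L = -5*24 + 36 = -120 + 36 = -84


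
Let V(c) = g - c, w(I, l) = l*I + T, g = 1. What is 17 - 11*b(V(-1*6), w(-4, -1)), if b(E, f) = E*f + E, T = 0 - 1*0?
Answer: -368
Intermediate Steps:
T = 0 (T = 0 + 0 = 0)
w(I, l) = I*l (w(I, l) = l*I + 0 = I*l + 0 = I*l)
V(c) = 1 - c
b(E, f) = E + E*f
17 - 11*b(V(-1*6), w(-4, -1)) = 17 - 11*(1 - (-1)*6)*(1 - 4*(-1)) = 17 - 11*(1 - 1*(-6))*(1 + 4) = 17 - 11*(1 + 6)*5 = 17 - 77*5 = 17 - 11*35 = 17 - 385 = -368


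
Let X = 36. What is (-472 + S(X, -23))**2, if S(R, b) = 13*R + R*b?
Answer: 692224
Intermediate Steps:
(-472 + S(X, -23))**2 = (-472 + 36*(13 - 23))**2 = (-472 + 36*(-10))**2 = (-472 - 360)**2 = (-832)**2 = 692224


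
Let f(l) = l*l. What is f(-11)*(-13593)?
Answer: -1644753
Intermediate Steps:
f(l) = l²
f(-11)*(-13593) = (-11)²*(-13593) = 121*(-13593) = -1644753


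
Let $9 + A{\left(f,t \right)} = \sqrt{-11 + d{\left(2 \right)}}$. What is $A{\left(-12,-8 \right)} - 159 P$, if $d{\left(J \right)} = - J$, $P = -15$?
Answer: $2376 + i \sqrt{13} \approx 2376.0 + 3.6056 i$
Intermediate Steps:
$A{\left(f,t \right)} = -9 + i \sqrt{13}$ ($A{\left(f,t \right)} = -9 + \sqrt{-11 - 2} = -9 + \sqrt{-13} = -9 + i \sqrt{13}$)
$A{\left(-12,-8 \right)} - 159 P = \left(-9 + i \sqrt{13}\right) - 159 \left(-15\right) = \left(-9 + i \sqrt{13}\right) - -2385 = \left(-9 + i \sqrt{13}\right) + 2385 = 2376 + i \sqrt{13}$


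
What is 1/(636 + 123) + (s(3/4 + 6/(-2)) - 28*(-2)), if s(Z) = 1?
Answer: 43264/759 ≈ 57.001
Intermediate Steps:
1/(636 + 123) + (s(3/4 + 6/(-2)) - 28*(-2)) = 1/(636 + 123) + (1 - 28*(-2)) = 1/759 + (1 + 56) = 1/759 + 57 = 43264/759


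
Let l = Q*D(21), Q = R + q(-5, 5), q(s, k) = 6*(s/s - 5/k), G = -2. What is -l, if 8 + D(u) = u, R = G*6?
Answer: 156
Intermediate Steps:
R = -12 (R = -2*6 = -12)
D(u) = -8 + u
q(s, k) = 6 - 30/k (q(s, k) = 6*(1 - 5/k) = 6 - 30/k)
Q = -12 (Q = -12 + (6 - 30/5) = -12 + (6 - 30*⅕) = -12 + (6 - 6) = -12 + 0 = -12)
l = -156 (l = -12*(-8 + 21) = -12*13 = -156)
-l = -1*(-156) = 156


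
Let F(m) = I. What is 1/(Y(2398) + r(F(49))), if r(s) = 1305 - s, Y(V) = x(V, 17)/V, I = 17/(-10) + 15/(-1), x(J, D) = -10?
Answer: 11990/15847133 ≈ 0.00075660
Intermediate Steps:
I = -167/10 (I = 17*(-⅒) + 15*(-1) = -17/10 - 15 = -167/10 ≈ -16.700)
F(m) = -167/10
Y(V) = -10/V
1/(Y(2398) + r(F(49))) = 1/(-10/2398 + (1305 - 1*(-167/10))) = 1/(-10*1/2398 + (1305 + 167/10)) = 1/(-5/1199 + 13217/10) = 1/(15847133/11990) = 11990/15847133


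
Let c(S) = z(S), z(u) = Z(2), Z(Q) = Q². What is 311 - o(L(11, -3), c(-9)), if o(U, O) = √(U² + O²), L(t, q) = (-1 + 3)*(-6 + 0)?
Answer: 311 - 4*√10 ≈ 298.35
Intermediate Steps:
L(t, q) = -12 (L(t, q) = 2*(-6) = -12)
z(u) = 4 (z(u) = 2² = 4)
c(S) = 4
o(U, O) = √(O² + U²)
311 - o(L(11, -3), c(-9)) = 311 - √(4² + (-12)²) = 311 - √(16 + 144) = 311 - √160 = 311 - 4*√10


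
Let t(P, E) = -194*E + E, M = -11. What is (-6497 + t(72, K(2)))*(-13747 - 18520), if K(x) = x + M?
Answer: 153590920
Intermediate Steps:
K(x) = -11 + x (K(x) = x - 11 = -11 + x)
t(P, E) = -193*E
(-6497 + t(72, K(2)))*(-13747 - 18520) = (-6497 - 193*(-11 + 2))*(-13747 - 18520) = (-6497 - 193*(-9))*(-32267) = (-6497 + 1737)*(-32267) = -4760*(-32267) = 153590920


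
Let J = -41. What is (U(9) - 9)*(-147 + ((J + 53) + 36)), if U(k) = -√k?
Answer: 1188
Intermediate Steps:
(U(9) - 9)*(-147 + ((J + 53) + 36)) = (-√9 - 9)*(-147 + ((-41 + 53) + 36)) = (-1*3 - 9)*(-147 + (12 + 36)) = (-3 - 9)*(-147 + 48) = -12*(-99) = 1188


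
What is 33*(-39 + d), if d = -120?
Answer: -5247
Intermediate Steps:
33*(-39 + d) = 33*(-39 - 120) = 33*(-159) = -5247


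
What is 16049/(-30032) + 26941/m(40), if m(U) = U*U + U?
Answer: 97846469/6156560 ≈ 15.893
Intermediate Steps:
m(U) = U + U² (m(U) = U² + U = U + U²)
16049/(-30032) + 26941/m(40) = 16049/(-30032) + 26941/((40*(1 + 40))) = 16049*(-1/30032) + 26941/((40*41)) = -16049/30032 + 26941/1640 = 97846469/6156560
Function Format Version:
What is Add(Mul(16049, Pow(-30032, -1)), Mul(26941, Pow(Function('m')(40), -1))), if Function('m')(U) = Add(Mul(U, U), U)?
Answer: Rational(97846469, 6156560) ≈ 15.893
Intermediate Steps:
Function('m')(U) = Add(U, Pow(U, 2)) (Function('m')(U) = Add(Pow(U, 2), U) = Add(U, Pow(U, 2)))
Add(Mul(16049, Pow(-30032, -1)), Mul(26941, Pow(Function('m')(40), -1))) = Add(Mul(16049, Pow(-30032, -1)), Mul(26941, Pow(Mul(40, Add(1, 40)), -1))) = Add(Mul(16049, Rational(-1, 30032)), Mul(26941, Pow(Mul(40, 41), -1))) = Add(Rational(-16049, 30032), Mul(26941, Pow(1640, -1))) = Add(Rational(-16049, 30032), Mul(26941, Rational(1, 1640))) = Add(Rational(-16049, 30032), Rational(26941, 1640)) = Rational(97846469, 6156560)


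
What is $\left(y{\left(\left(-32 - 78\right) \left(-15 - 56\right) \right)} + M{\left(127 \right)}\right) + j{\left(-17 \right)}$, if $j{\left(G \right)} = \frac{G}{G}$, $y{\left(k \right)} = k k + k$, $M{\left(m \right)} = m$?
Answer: $61004038$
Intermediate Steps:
$y{\left(k \right)} = k + k^{2}$ ($y{\left(k \right)} = k^{2} + k = k + k^{2}$)
$j{\left(G \right)} = 1$
$\left(y{\left(\left(-32 - 78\right) \left(-15 - 56\right) \right)} + M{\left(127 \right)}\right) + j{\left(-17 \right)} = \left(\left(-32 - 78\right) \left(-15 - 56\right) \left(1 + \left(-32 - 78\right) \left(-15 - 56\right)\right) + 127\right) + 1 = \left(\left(-110\right) \left(-71\right) \left(1 - -7810\right) + 127\right) + 1 = \left(7810 \left(1 + 7810\right) + 127\right) + 1 = \left(7810 \cdot 7811 + 127\right) + 1 = \left(61003910 + 127\right) + 1 = 61004037 + 1 = 61004038$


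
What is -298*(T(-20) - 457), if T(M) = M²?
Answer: 16986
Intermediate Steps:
-298*(T(-20) - 457) = -298*((-20)² - 457) = -298*(400 - 457) = -298*(-57) = 16986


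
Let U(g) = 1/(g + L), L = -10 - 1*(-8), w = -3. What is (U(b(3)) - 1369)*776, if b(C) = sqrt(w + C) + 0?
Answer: -1062732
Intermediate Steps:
b(C) = sqrt(-3 + C) (b(C) = sqrt(-3 + C) + 0 = sqrt(-3 + C))
L = -2 (L = -10 + 8 = -2)
U(g) = 1/(-2 + g) (U(g) = 1/(g - 2) = 1/(-2 + g))
(U(b(3)) - 1369)*776 = (1/(-2 + sqrt(-3 + 3)) - 1369)*776 = (1/(-2 + sqrt(0)) - 1369)*776 = (1/(-2 + 0) - 1369)*776 = (1/(-2) - 1369)*776 = (-1/2 - 1369)*776 = -2739/2*776 = -1062732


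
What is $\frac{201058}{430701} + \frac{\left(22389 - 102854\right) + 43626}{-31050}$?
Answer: $\frac{7369815013}{4457755350} \approx 1.6533$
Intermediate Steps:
$\frac{201058}{430701} + \frac{\left(22389 - 102854\right) + 43626}{-31050} = 201058 \cdot \frac{1}{430701} + \left(-80465 + 43626\right) \left(- \frac{1}{31050}\right) = \frac{201058}{430701} - - \frac{36839}{31050} = \frac{201058}{430701} + \frac{36839}{31050} = \frac{7369815013}{4457755350}$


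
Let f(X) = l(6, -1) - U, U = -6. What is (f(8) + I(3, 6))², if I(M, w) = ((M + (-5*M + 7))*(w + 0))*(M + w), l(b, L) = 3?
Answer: 68121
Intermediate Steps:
f(X) = 9 (f(X) = 3 - 1*(-6) = 3 + 6 = 9)
I(M, w) = w*(7 - 4*M)*(M + w) (I(M, w) = ((M + (7 - 5*M))*w)*(M + w) = ((7 - 4*M)*w)*(M + w) = (w*(7 - 4*M))*(M + w) = w*(7 - 4*M)*(M + w))
(f(8) + I(3, 6))² = (9 + 6*(-4*3² + 7*3 + 7*6 - 4*3*6))² = (9 + 6*(-4*9 + 21 + 42 - 72))² = (9 + 6*(-36 + 21 + 42 - 72))² = (9 + 6*(-45))² = (9 - 270)² = (-261)² = 68121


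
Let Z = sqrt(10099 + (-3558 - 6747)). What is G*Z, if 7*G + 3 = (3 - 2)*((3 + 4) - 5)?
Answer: -I*sqrt(206)/7 ≈ -2.0504*I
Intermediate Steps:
G = -1/7 (G = -3/7 + ((3 - 2)*((3 + 4) - 5))/7 = -3/7 + (1*(7 - 5))/7 = -3/7 + (1*2)/7 = -3/7 + (1/7)*2 = -3/7 + 2/7 = -1/7 ≈ -0.14286)
Z = I*sqrt(206) (Z = sqrt(10099 - 10305) = sqrt(-206) = I*sqrt(206) ≈ 14.353*I)
G*Z = -I*sqrt(206)/7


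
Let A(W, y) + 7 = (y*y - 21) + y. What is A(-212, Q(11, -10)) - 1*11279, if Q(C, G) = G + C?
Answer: -11305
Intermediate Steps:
Q(C, G) = C + G
A(W, y) = -28 + y + y² (A(W, y) = -7 + ((y*y - 21) + y) = -7 + ((y² - 21) + y) = -7 + ((-21 + y²) + y) = -7 + (-21 + y + y²) = -28 + y + y²)
A(-212, Q(11, -10)) - 1*11279 = (-28 + (11 - 10) + (11 - 10)²) - 1*11279 = (-28 + 1 + 1²) - 11279 = (-28 + 1 + 1) - 11279 = -26 - 11279 = -11305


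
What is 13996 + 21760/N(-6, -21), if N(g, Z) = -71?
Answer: 971956/71 ≈ 13690.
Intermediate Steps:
13996 + 21760/N(-6, -21) = 13996 + 21760/(-71) = 13996 + 21760*(-1/71) = 13996 - 21760/71 = 971956/71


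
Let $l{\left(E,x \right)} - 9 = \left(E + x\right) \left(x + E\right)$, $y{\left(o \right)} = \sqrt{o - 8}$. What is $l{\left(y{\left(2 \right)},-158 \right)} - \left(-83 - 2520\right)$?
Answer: $27570 - 316 i \sqrt{6} \approx 27570.0 - 774.04 i$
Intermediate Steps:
$y{\left(o \right)} = \sqrt{-8 + o}$
$l{\left(E,x \right)} = 9 + \left(E + x\right)^{2}$ ($l{\left(E,x \right)} = 9 + \left(E + x\right) \left(x + E\right) = 9 + \left(E + x\right) \left(E + x\right) = 9 + \left(E + x\right)^{2}$)
$l{\left(y{\left(2 \right)},-158 \right)} - \left(-83 - 2520\right) = \left(9 + \left(\sqrt{-8 + 2} - 158\right)^{2}\right) - \left(-83 - 2520\right) = \left(9 + \left(\sqrt{-6} - 158\right)^{2}\right) - \left(-83 - 2520\right) = \left(9 + \left(i \sqrt{6} - 158\right)^{2}\right) - -2603 = \left(9 + \left(-158 + i \sqrt{6}\right)^{2}\right) + 2603 = 2612 + \left(-158 + i \sqrt{6}\right)^{2}$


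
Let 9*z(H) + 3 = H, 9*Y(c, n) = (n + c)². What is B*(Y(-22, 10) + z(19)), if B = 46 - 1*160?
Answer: -6080/3 ≈ -2026.7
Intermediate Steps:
Y(c, n) = (c + n)²/9 (Y(c, n) = (n + c)²/9 = (c + n)²/9)
B = -114 (B = 46 - 160 = -114)
z(H) = -⅓ + H/9
B*(Y(-22, 10) + z(19)) = -114*((-22 + 10)²/9 + (-⅓ + (⅑)*19)) = -114*((⅑)*(-12)² + (-⅓ + 19/9)) = -114*((⅑)*144 + 16/9) = -114*(16 + 16/9) = -114*160/9 = -6080/3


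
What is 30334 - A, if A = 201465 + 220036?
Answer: -391167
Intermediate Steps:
A = 421501
30334 - A = 30334 - 1*421501 = 30334 - 421501 = -391167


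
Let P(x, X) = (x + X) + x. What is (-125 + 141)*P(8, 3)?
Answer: 304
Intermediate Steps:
P(x, X) = X + 2*x (P(x, X) = (X + x) + x = X + 2*x)
(-125 + 141)*P(8, 3) = (-125 + 141)*(3 + 2*8) = 16*(3 + 16) = 16*19 = 304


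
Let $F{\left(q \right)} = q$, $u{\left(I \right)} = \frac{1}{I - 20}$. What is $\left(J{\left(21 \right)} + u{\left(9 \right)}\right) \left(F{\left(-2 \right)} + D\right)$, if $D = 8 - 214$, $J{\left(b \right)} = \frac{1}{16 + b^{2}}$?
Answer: $\frac{92768}{5027} \approx 18.454$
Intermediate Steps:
$u{\left(I \right)} = \frac{1}{-20 + I}$
$D = -206$
$\left(J{\left(21 \right)} + u{\left(9 \right)}\right) \left(F{\left(-2 \right)} + D\right) = \left(\frac{1}{16 + 21^{2}} + \frac{1}{-20 + 9}\right) \left(-2 - 206\right) = \left(\frac{1}{16 + 441} + \frac{1}{-11}\right) \left(-208\right) = \left(\frac{1}{457} - \frac{1}{11}\right) \left(-208\right) = \left(- \frac{446}{5027}\right) \left(-208\right) = \frac{92768}{5027}$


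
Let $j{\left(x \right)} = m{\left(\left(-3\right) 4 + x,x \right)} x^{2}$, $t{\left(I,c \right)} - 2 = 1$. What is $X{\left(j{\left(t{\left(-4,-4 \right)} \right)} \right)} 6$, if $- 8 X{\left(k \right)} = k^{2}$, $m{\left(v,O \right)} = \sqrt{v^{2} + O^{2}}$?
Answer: $- \frac{10935}{2} \approx -5467.5$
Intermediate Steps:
$t{\left(I,c \right)} = 3$ ($t{\left(I,c \right)} = 2 + 1 = 3$)
$m{\left(v,O \right)} = \sqrt{O^{2} + v^{2}}$
$j{\left(x \right)} = x^{2} \sqrt{x^{2} + \left(-12 + x\right)^{2}}$ ($j{\left(x \right)} = \sqrt{x^{2} + \left(\left(-3\right) 4 + x\right)^{2}} x^{2} = \sqrt{x^{2} + \left(-12 + x\right)^{2}} x^{2} = x^{2} \sqrt{x^{2} + \left(-12 + x\right)^{2}}$)
$X{\left(k \right)} = - \frac{k^{2}}{8}$
$X{\left(j{\left(t{\left(-4,-4 \right)} \right)} \right)} 6 = - \frac{\left(3^{2} \sqrt{3^{2} + \left(-12 + 3\right)^{2}}\right)^{2}}{8} \cdot 6 = - \frac{\left(9 \sqrt{9 + \left(-9\right)^{2}}\right)^{2}}{8} \cdot 6 = - \frac{\left(9 \sqrt{9 + 81}\right)^{2}}{8} \cdot 6 = - \frac{\left(9 \sqrt{90}\right)^{2}}{8} \cdot 6 = - \frac{\left(9 \cdot 3 \sqrt{10}\right)^{2}}{8} \cdot 6 = - \frac{\left(27 \sqrt{10}\right)^{2}}{8} \cdot 6 = \left(- \frac{1}{8}\right) 7290 \cdot 6 = \left(- \frac{3645}{4}\right) 6 = - \frac{10935}{2}$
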